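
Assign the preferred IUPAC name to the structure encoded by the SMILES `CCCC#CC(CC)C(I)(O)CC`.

4-ethyl-3-iodonon-5-yn-3-ol

Counting along the main chain through the –OH group and the multiple bond gives 9 carbons: the parent is nonane.
The highest-priority functional group is an alcohol (–OH), so the name ends in -ol.
The chain contains a C≡C triple bond, so the unsaturation ending is -yne.
Number the chain so that numbering from this end puts the hydroxyl group at C-3 rather than C-7.
This places the hydroxyl at C-3; the triple bond between C-5 and C-6; an ethyl group at C-4; an iodo group at C-3.
Prefixes are listed alphabetically: ethyl, iodo.
Assembling the pieces gives 4-ethyl-3-iodonon-5-yn-3-ol.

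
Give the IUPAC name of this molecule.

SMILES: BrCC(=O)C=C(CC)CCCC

1-bromo-4-ethyloct-3-en-2-one

Counting along the main chain through the carbonyl and the multiple bond gives 8 carbons: the parent is octane.
The highest-priority functional group is a ketone (C=O on an internal carbon), so the name ends in -one.
There is one C=C double bond, indicated by the ending -ene.
Choose the numbering such that numbering from this end puts the carbonyl group at C-2 rather than C-7.
That gives the carbonyl at C-2; the double bond between C-3 and C-4; a bromo group at C-1; an ethyl group at C-4.
Substituent prefixes are cited in alphabetical order (multiplying prefixes like di-/tri- are ignored for ordering).
Assembling the pieces gives 1-bromo-4-ethyloct-3-en-2-one.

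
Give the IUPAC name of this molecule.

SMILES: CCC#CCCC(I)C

The longest carbon chain that includes the multiple bond has 8 carbons, so the parent hydride is octane.
The chain contains a C≡C triple bond, so the unsaturation ending is -yne.
Choose the numbering such that numbering from this end puts the triple bond at C-3 rather than C-5.
This places the triple bond between C-3 and C-4; an iodo group at C-7.
Putting it together: 7-iodooct-3-yne.

7-iodooct-3-yne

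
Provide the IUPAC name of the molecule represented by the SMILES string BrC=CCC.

The longest carbon chain that includes the multiple bond has 4 carbons, so the parent hydride is butane.
There is one C=C double bond, indicated by the ending -ene.
Choose the numbering such that numbering from this end puts the double bond at C-1 rather than C-3.
That gives the double bond between C-1 and C-2; a bromo group at C-1.
The name is 1-bromobut-1-ene.

1-bromobut-1-ene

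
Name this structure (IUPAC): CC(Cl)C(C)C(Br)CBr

1,2-dibromo-4-chloro-3-methylpentane

The longest carbon chain is 5 atoms: the parent is pentane.
Number the chain so that the substituent locant set {1,2,3,4} is lower than {2,3,4,5} at the first point of difference.
With this numbering: bromo groups at C-1 and C-2; a chloro group at C-4; a methyl group at C-3.
Prefixes are listed alphabetically: bromo, chloro, methyl.
Assembling the pieces gives 1,2-dibromo-4-chloro-3-methylpentane.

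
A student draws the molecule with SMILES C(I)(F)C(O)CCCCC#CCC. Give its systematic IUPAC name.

1-fluoro-1-iododec-7-yn-2-ol

The longest carbon chain that includes the –OH group and the multiple bond has 10 carbons, so the parent hydride is decane.
The highest-priority functional group is an alcohol (–OH), so the name ends in -ol.
There is one C≡C triple bond, indicated by the ending -yne.
Choose the numbering such that numbering from this end puts the hydroxyl group at C-2 rather than C-9.
With this numbering: the hydroxyl at C-2; the triple bond between C-7 and C-8; a fluoro group at C-1; an iodo group at C-1.
The substituents are ordered alphabetically, ignoring any di-/tri- multipliers.
Assembling the pieces gives 1-fluoro-1-iododec-7-yn-2-ol.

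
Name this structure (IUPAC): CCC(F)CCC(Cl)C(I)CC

4-chloro-7-fluoro-3-iodononane

The parent chain contains 9 carbons (nonane).
Choose the numbering such that the substituent locant set {3,4,7} is lower than {3,6,7} at the first point of difference.
This places a chloro group at C-4; a fluoro group at C-7; an iodo group at C-3.
The substituents are ordered alphabetically, ignoring any di-/tri- multipliers.
Assembling the pieces gives 4-chloro-7-fluoro-3-iodononane.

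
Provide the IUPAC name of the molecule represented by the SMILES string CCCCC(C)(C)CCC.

4,4-dimethyloctane

The longest carbon chain is 8 atoms: the parent is octane.
Number the chain so that the substituent locant set {4,4} is lower than {5,5} at the first point of difference.
That gives two methyl groups at C-4.
Putting it together: 4,4-dimethyloctane.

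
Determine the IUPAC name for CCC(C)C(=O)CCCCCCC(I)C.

11-iodo-3-methyldodecan-4-one

Counting along the main chain through the carbonyl gives 12 carbons: the parent is dodecane.
The principal characteristic group is a ketone (C=O on an internal carbon), named with the suffix -one.
Choose the numbering such that numbering from this end puts the carbonyl group at C-4 rather than C-9.
That gives the carbonyl at C-4; an iodo group at C-11; a methyl group at C-3.
Substituent prefixes are cited in alphabetical order (multiplying prefixes like di-/tri- are ignored for ordering).
Putting it together: 11-iodo-3-methyldodecan-4-one.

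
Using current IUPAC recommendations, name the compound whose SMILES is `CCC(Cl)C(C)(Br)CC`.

3-bromo-4-chloro-3-methylhexane

The longest continuous carbon chain has 6 atoms, so the parent hydride is hexane.
The numbering direction is chosen so that the substituent locant set {3,3,4} is lower than {3,4,4} at the first point of difference.
With this numbering: a bromo group at C-3; a chloro group at C-4; a methyl group at C-3.
Substituent prefixes are cited in alphabetical order (multiplying prefixes like di-/tri- are ignored for ordering).
Assembling the pieces gives 3-bromo-4-chloro-3-methylhexane.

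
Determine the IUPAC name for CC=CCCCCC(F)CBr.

The longest carbon chain that includes the multiple bond has 9 carbons, so the parent hydride is nonane.
A C=C double bond in the chain gives the infix -ene-.
Choose the numbering such that numbering from this end puts the double bond at C-2 rather than C-7.
That gives the double bond between C-2 and C-3; a bromo group at C-9; a fluoro group at C-8.
The substituents are ordered alphabetically, ignoring any di-/tri- multipliers.
Assembling the pieces gives 9-bromo-8-fluoronon-2-ene.

9-bromo-8-fluoronon-2-ene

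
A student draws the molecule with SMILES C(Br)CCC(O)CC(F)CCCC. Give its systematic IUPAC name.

Counting along the main chain through the –OH group gives 10 carbons: the parent is decane.
The highest-priority functional group is an alcohol (–OH), so the name ends in -ol.
The numbering direction is chosen so that numbering from this end puts the hydroxyl group at C-4 rather than C-7.
That gives the hydroxyl at C-4; a bromo group at C-1; a fluoro group at C-6.
Substituent prefixes are cited in alphabetical order (multiplying prefixes like di-/tri- are ignored for ordering).
Putting it together: 1-bromo-6-fluorodecan-4-ol.

1-bromo-6-fluorodecan-4-ol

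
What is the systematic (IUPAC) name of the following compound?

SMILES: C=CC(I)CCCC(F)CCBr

9-bromo-7-fluoro-3-iodonon-1-ene

The longest carbon chain that includes the multiple bond has 9 carbons, so the parent hydride is nonane.
There is one C=C double bond, indicated by the ending -ene.
Number the chain so that numbering from this end puts the double bond at C-1 rather than C-8.
That gives the double bond between C-1 and C-2; a bromo group at C-9; a fluoro group at C-7; an iodo group at C-3.
The substituents are ordered alphabetically, ignoring any di-/tri- multipliers.
Assembling the pieces gives 9-bromo-7-fluoro-3-iodonon-1-ene.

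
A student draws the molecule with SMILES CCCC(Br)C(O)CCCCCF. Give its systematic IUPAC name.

Counting along the main chain through the –OH group gives 10 carbons: the parent is decane.
The highest-priority functional group is an alcohol (–OH), so the name ends in -ol.
Choose the numbering such that numbering from this end puts the hydroxyl group at C-5 rather than C-6.
This places the hydroxyl at C-5; a bromo group at C-4; a fluoro group at C-10.
Prefixes are listed alphabetically: bromo, fluoro.
Putting it together: 4-bromo-10-fluorodecan-5-ol.

4-bromo-10-fluorodecan-5-ol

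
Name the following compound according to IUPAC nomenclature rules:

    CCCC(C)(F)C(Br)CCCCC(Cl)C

The parent chain contains 11 carbons (undecane).
The numbering direction is chosen so that the substituent locant set {2,7,8,8} is lower than {4,4,5,10} at the first point of difference.
With this numbering: a bromo group at C-7; a chloro group at C-2; a fluoro group at C-8; a methyl group at C-8.
The substituents are ordered alphabetically, ignoring any di-/tri- multipliers.
Assembling the pieces gives 7-bromo-2-chloro-8-fluoro-8-methylundecane.

7-bromo-2-chloro-8-fluoro-8-methylundecane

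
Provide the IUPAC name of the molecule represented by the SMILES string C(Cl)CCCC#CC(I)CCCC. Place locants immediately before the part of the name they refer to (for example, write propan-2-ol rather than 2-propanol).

The longest chain bearing the multiple bond is 11 carbons long (undecane).
There is one C≡C triple bond, indicated by the ending -yne.
The numbering direction is chosen so that numbering from this end puts the triple bond at C-5 rather than C-6.
With this numbering: the triple bond between C-5 and C-6; a chloro group at C-1; an iodo group at C-7.
Substituent prefixes are cited in alphabetical order (multiplying prefixes like di-/tri- are ignored for ordering).
The name is 1-chloro-7-iodoundec-5-yne.

1-chloro-7-iodoundec-5-yne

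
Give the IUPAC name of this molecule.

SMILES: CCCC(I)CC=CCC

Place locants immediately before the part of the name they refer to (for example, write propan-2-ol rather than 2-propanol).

6-iodonon-3-ene

The longest chain bearing the multiple bond is 9 carbons long (nonane).
The chain contains a C=C double bond, so the unsaturation ending is -ene.
The numbering direction is chosen so that numbering from this end puts the double bond at C-3 rather than C-6.
This places the double bond between C-3 and C-4; an iodo group at C-6.
Assembling the pieces gives 6-iodonon-3-ene.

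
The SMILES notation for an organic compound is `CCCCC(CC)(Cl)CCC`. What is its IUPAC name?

4-chloro-4-ethyloctane

The parent chain contains 8 carbons (octane).
Choose the numbering such that the substituent locant set {4,4} is lower than {5,5} at the first point of difference.
That gives a chloro group at C-4; an ethyl group at C-4.
Prefixes are listed alphabetically: chloro, ethyl.
The name is 4-chloro-4-ethyloctane.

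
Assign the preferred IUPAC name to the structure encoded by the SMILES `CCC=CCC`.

hex-3-ene

Counting along the main chain through the multiple bond gives 6 carbons: the parent is hexane.
There is one C=C double bond, indicated by the ending -ene.
Both numbering directions give the same locant set; either may be used.
With this numbering: the double bond between C-3 and C-4.
The name is hex-3-ene.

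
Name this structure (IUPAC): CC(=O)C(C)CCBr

5-bromo-3-methylpentan-2-one

The longest carbon chain that includes the carbonyl has 5 carbons, so the parent hydride is pentane.
The principal characteristic group is a ketone (C=O on an internal carbon), named with the suffix -one.
The numbering direction is chosen so that numbering from this end puts the carbonyl group at C-2 rather than C-4.
This places the carbonyl at C-2; a bromo group at C-5; a methyl group at C-3.
Substituent prefixes are cited in alphabetical order (multiplying prefixes like di-/tri- are ignored for ordering).
Putting it together: 5-bromo-3-methylpentan-2-one.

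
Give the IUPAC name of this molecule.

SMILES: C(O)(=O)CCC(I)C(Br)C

5-bromo-4-iodohexanoic acid

The longest chain bearing the –COOH group is 6 carbons long (hexane).
The principal characteristic group is a carboxylic acid (terminal –COOH), named with the suffix -oic acid.
The numbering direction is chosen so that the carboxylic acid carbon is C-1 by definition.
With this numbering: a bromo group at C-5; an iodo group at C-4.
Substituent prefixes are cited in alphabetical order (multiplying prefixes like di-/tri- are ignored for ordering).
Putting it together: 5-bromo-4-iodohexanoic acid.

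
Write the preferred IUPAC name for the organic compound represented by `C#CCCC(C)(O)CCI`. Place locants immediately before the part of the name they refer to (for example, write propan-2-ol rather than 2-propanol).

The longest chain bearing the –OH group and the multiple bond is 7 carbons long (heptane).
An alcohol (–OH) is the principal characteristic group, giving the suffix -ol.
A C≡C triple bond in the chain gives the infix -yne-.
Number the chain so that numbering from this end puts the hydroxyl group at C-3 rather than C-5.
With this numbering: the hydroxyl at C-3; the triple bond between C-6 and C-7; an iodo group at C-1; a methyl group at C-3.
Prefixes are listed alphabetically: iodo, methyl.
Putting it together: 1-iodo-3-methylhept-6-yn-3-ol.

1-iodo-3-methylhept-6-yn-3-ol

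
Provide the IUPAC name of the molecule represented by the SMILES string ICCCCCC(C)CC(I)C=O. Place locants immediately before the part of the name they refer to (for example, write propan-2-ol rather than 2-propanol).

2,9-diiodo-4-methylnonanal

The longest chain bearing the –CHO group is 9 carbons long (nonane).
The highest-priority functional group is an aldehyde (terminal –CHO), so the name ends in -al.
Choose the numbering such that the aldehyde carbon is C-1 by definition.
That gives iodo groups at C-2 and C-9; a methyl group at C-4.
The substituents are ordered alphabetically, ignoring any di-/tri- multipliers.
Assembling the pieces gives 2,9-diiodo-4-methylnonanal.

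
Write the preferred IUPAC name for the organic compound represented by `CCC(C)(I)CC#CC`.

5-iodo-5-methylhept-2-yne

Counting along the main chain through the multiple bond gives 7 carbons: the parent is heptane.
A C≡C triple bond in the chain gives the infix -yne-.
Choose the numbering such that numbering from this end puts the triple bond at C-2 rather than C-5.
This places the triple bond between C-2 and C-3; an iodo group at C-5; a methyl group at C-5.
Prefixes are listed alphabetically: iodo, methyl.
Assembling the pieces gives 5-iodo-5-methylhept-2-yne.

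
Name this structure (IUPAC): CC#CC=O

but-2-ynal

Counting along the main chain through the –CHO group and the multiple bond gives 4 carbons: the parent is butane.
The highest-priority functional group is an aldehyde (terminal –CHO), so the name ends in -al.
There is one C≡C triple bond, indicated by the ending -yne.
Choose the numbering such that the aldehyde carbon is C-1 by definition.
This places the triple bond between C-2 and C-3.
Assembling the pieces gives but-2-ynal.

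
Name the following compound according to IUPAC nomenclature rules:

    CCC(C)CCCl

1-chloro-3-methylpentane

The longest continuous carbon chain has 5 atoms, so the parent hydride is pentane.
The numbering direction is chosen so that the substituent locant set {1,3} is lower than {3,5} at the first point of difference.
That gives a chloro group at C-1; a methyl group at C-3.
Substituent prefixes are cited in alphabetical order (multiplying prefixes like di-/tri- are ignored for ordering).
The name is 1-chloro-3-methylpentane.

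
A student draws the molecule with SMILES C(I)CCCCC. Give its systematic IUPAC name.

1-iodohexane

The longest continuous carbon chain has 6 atoms, so the parent hydride is hexane.
Choose the numbering such that the substituent locant set {1} is lower than {6} at the first point of difference.
With this numbering: an iodo group at C-1.
The name is 1-iodohexane.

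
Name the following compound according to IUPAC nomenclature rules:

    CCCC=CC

hex-2-ene

Counting along the main chain through the multiple bond gives 6 carbons: the parent is hexane.
A C=C double bond in the chain gives the infix -ene-.
Choose the numbering such that numbering from this end puts the double bond at C-2 rather than C-4.
That gives the double bond between C-2 and C-3.
Putting it together: hex-2-ene.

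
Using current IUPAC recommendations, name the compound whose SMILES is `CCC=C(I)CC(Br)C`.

6-bromo-4-iodohept-3-ene

The longest carbon chain that includes the multiple bond has 7 carbons, so the parent hydride is heptane.
There is one C=C double bond, indicated by the ending -ene.
The numbering direction is chosen so that numbering from this end puts the double bond at C-3 rather than C-4.
With this numbering: the double bond between C-3 and C-4; a bromo group at C-6; an iodo group at C-4.
Substituent prefixes are cited in alphabetical order (multiplying prefixes like di-/tri- are ignored for ordering).
Putting it together: 6-bromo-4-iodohept-3-ene.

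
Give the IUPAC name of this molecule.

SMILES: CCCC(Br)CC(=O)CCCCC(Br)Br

The longest carbon chain that includes the carbonyl has 11 carbons, so the parent hydride is undecane.
The highest-priority functional group is a ketone (C=O on an internal carbon), so the name ends in -one.
The numbering direction is chosen so that the substituent locant set {1,1,8} is lower than {4,11,11} at the first point of difference.
This places the carbonyl at C-6; bromo groups at C-1 (×2) and C-8.
Assembling the pieces gives 1,1,8-tribromoundecan-6-one.

1,1,8-tribromoundecan-6-one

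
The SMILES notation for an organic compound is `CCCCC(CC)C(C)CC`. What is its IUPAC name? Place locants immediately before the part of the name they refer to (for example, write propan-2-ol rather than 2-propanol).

4-ethyl-3-methyloctane

The longest carbon chain is 8 atoms: the parent is octane.
Choose the numbering such that the substituent locant set {3,4} is lower than {5,6} at the first point of difference.
That gives an ethyl group at C-4; a methyl group at C-3.
The substituents are ordered alphabetically, ignoring any di-/tri- multipliers.
Putting it together: 4-ethyl-3-methyloctane.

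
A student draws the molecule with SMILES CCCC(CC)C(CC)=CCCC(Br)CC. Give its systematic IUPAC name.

9-bromo-4,5-diethylundec-5-ene

The longest carbon chain that includes the multiple bond has 11 carbons, so the parent hydride is undecane.
There is one C=C double bond, indicated by the ending -ene.
The numbering direction is chosen so that numbering from this end puts the double bond at C-5 rather than C-6.
With this numbering: the double bond between C-5 and C-6; a bromo group at C-9; ethyl groups at C-4 and C-5.
The substituents are ordered alphabetically, ignoring any di-/tri- multipliers.
Assembling the pieces gives 9-bromo-4,5-diethylundec-5-ene.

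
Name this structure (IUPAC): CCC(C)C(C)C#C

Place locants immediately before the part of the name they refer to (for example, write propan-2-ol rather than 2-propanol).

The longest chain bearing the multiple bond is 6 carbons long (hexane).
There is one C≡C triple bond, indicated by the ending -yne.
Number the chain so that numbering from this end puts the triple bond at C-1 rather than C-5.
That gives the triple bond between C-1 and C-2; methyl groups at C-3 and C-4.
The name is 3,4-dimethylhex-1-yne.

3,4-dimethylhex-1-yne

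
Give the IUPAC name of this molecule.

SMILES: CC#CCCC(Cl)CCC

6-chloronon-2-yne

The longest carbon chain that includes the multiple bond has 9 carbons, so the parent hydride is nonane.
A C≡C triple bond in the chain gives the infix -yne-.
Choose the numbering such that numbering from this end puts the triple bond at C-2 rather than C-7.
This places the triple bond between C-2 and C-3; a chloro group at C-6.
Putting it together: 6-chloronon-2-yne.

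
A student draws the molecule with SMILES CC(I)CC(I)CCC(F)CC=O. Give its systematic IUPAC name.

3-fluoro-6,8-diiodononanal

The longest carbon chain that includes the –CHO group has 9 carbons, so the parent hydride is nonane.
The highest-priority functional group is an aldehyde (terminal –CHO), so the name ends in -al.
The numbering direction is chosen so that the aldehyde carbon is C-1 by definition.
That gives a fluoro group at C-3; iodo groups at C-6 and C-8.
Prefixes are listed alphabetically: fluoro, iodo.
The name is 3-fluoro-6,8-diiodononanal.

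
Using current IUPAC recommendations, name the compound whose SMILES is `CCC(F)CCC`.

The parent chain contains 6 carbons (hexane).
The numbering direction is chosen so that the substituent locant set {3} is lower than {4} at the first point of difference.
With this numbering: a fluoro group at C-3.
The name is 3-fluorohexane.

3-fluorohexane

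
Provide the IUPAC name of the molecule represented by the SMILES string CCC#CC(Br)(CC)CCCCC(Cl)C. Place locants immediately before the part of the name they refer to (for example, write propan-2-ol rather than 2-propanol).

The longest carbon chain that includes the multiple bond has 11 carbons, so the parent hydride is undecane.
The chain contains a C≡C triple bond, so the unsaturation ending is -yne.
Number the chain so that numbering from this end puts the triple bond at C-3 rather than C-8.
That gives the triple bond between C-3 and C-4; a bromo group at C-5; a chloro group at C-10; an ethyl group at C-5.
Prefixes are listed alphabetically: bromo, chloro, ethyl.
Assembling the pieces gives 5-bromo-10-chloro-5-ethylundec-3-yne.

5-bromo-10-chloro-5-ethylundec-3-yne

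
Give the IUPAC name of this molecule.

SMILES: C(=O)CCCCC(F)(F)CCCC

6,6-difluorodecanal

The longest chain bearing the –CHO group is 10 carbons long (decane).
The principal characteristic group is an aldehyde (terminal –CHO), named with the suffix -al.
Number the chain so that the aldehyde carbon is C-1 by definition.
This places two fluoro groups at C-6.
Assembling the pieces gives 6,6-difluorodecanal.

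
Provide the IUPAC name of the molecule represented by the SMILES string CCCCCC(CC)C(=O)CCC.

5-ethyldecan-4-one

The longest chain bearing the carbonyl is 10 carbons long (decane).
The highest-priority functional group is a ketone (C=O on an internal carbon), so the name ends in -one.
Number the chain so that numbering from this end puts the carbonyl group at C-4 rather than C-7.
That gives the carbonyl at C-4; an ethyl group at C-5.
Assembling the pieces gives 5-ethyldecan-4-one.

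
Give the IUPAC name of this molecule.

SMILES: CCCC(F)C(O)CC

4-fluoroheptan-3-ol

The longest carbon chain that includes the –OH group has 7 carbons, so the parent hydride is heptane.
An alcohol (–OH) is the principal characteristic group, giving the suffix -ol.
Number the chain so that numbering from this end puts the hydroxyl group at C-3 rather than C-5.
With this numbering: the hydroxyl at C-3; a fluoro group at C-4.
The name is 4-fluoroheptan-3-ol.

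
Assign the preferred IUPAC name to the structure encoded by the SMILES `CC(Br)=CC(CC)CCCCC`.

The longest carbon chain that includes the multiple bond has 9 carbons, so the parent hydride is nonane.
The chain contains a C=C double bond, so the unsaturation ending is -ene.
Choose the numbering such that numbering from this end puts the double bond at C-2 rather than C-7.
With this numbering: the double bond between C-2 and C-3; a bromo group at C-2; an ethyl group at C-4.
Prefixes are listed alphabetically: bromo, ethyl.
Putting it together: 2-bromo-4-ethylnon-2-ene.

2-bromo-4-ethylnon-2-ene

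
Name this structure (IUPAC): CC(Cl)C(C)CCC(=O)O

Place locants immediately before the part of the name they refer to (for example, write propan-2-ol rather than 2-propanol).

5-chloro-4-methylhexanoic acid

Counting along the main chain through the –COOH group gives 6 carbons: the parent is hexane.
A carboxylic acid (terminal –COOH) is the principal characteristic group, giving the suffix -oic acid.
The numbering direction is chosen so that the carboxylic acid carbon is C-1 by definition.
That gives a chloro group at C-5; a methyl group at C-4.
Prefixes are listed alphabetically: chloro, methyl.
Putting it together: 5-chloro-4-methylhexanoic acid.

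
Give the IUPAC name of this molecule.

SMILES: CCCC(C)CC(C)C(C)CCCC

The longest continuous carbon chain has 11 atoms, so the parent hydride is undecane.
Number the chain so that the substituent locant set {4,6,7} is lower than {5,6,8} at the first point of difference.
With this numbering: methyl groups at C-4 and C-6 and C-7.
The name is 4,6,7-trimethylundecane.

4,6,7-trimethylundecane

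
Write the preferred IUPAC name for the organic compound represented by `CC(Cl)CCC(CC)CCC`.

The longest continuous carbon chain has 8 atoms, so the parent hydride is octane.
Number the chain so that the substituent locant set {2,5} is lower than {4,7} at the first point of difference.
This places a chloro group at C-2; an ethyl group at C-5.
Substituent prefixes are cited in alphabetical order (multiplying prefixes like di-/tri- are ignored for ordering).
Putting it together: 2-chloro-5-ethyloctane.

2-chloro-5-ethyloctane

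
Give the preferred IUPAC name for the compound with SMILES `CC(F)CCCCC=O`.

6-fluoroheptanal

The longest carbon chain that includes the –CHO group has 7 carbons, so the parent hydride is heptane.
An aldehyde (terminal –CHO) is the principal characteristic group, giving the suffix -al.
The numbering direction is chosen so that the aldehyde carbon is C-1 by definition.
This places a fluoro group at C-6.
Putting it together: 6-fluoroheptanal.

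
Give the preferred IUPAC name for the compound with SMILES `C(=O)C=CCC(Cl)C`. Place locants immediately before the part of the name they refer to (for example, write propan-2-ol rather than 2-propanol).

Counting along the main chain through the –CHO group and the multiple bond gives 6 carbons: the parent is hexane.
The principal characteristic group is an aldehyde (terminal –CHO), named with the suffix -al.
The chain contains a C=C double bond, so the unsaturation ending is -ene.
Choose the numbering such that the aldehyde carbon is C-1 by definition.
With this numbering: the double bond between C-2 and C-3; a chloro group at C-5.
Assembling the pieces gives 5-chlorohex-2-enal.

5-chlorohex-2-enal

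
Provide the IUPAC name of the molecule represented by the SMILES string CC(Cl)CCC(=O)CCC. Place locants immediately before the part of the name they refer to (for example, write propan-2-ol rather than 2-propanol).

The longest chain bearing the carbonyl is 8 carbons long (octane).
A ketone (C=O on an internal carbon) is the principal characteristic group, giving the suffix -one.
Choose the numbering such that numbering from this end puts the carbonyl group at C-4 rather than C-5.
This places the carbonyl at C-4; a chloro group at C-7.
Assembling the pieces gives 7-chlorooctan-4-one.

7-chlorooctan-4-one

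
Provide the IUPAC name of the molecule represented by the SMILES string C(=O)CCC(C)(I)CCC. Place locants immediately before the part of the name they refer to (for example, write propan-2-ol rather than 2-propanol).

The longest carbon chain that includes the –CHO group has 7 carbons, so the parent hydride is heptane.
The highest-priority functional group is an aldehyde (terminal –CHO), so the name ends in -al.
Choose the numbering such that the aldehyde carbon is C-1 by definition.
That gives an iodo group at C-4; a methyl group at C-4.
Prefixes are listed alphabetically: iodo, methyl.
Putting it together: 4-iodo-4-methylheptanal.

4-iodo-4-methylheptanal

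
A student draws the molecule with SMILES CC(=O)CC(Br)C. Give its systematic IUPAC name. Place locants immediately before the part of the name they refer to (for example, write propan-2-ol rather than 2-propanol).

The longest carbon chain that includes the carbonyl has 5 carbons, so the parent hydride is pentane.
The principal characteristic group is a ketone (C=O on an internal carbon), named with the suffix -one.
The numbering direction is chosen so that numbering from this end puts the carbonyl group at C-2 rather than C-4.
With this numbering: the carbonyl at C-2; a bromo group at C-4.
Assembling the pieces gives 4-bromopentan-2-one.

4-bromopentan-2-one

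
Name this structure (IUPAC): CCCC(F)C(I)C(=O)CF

1,4-difluoro-3-iodoheptan-2-one

The longest chain bearing the carbonyl is 7 carbons long (heptane).
The principal characteristic group is a ketone (C=O on an internal carbon), named with the suffix -one.
The numbering direction is chosen so that numbering from this end puts the carbonyl group at C-2 rather than C-6.
This places the carbonyl at C-2; fluoro groups at C-1 and C-4; an iodo group at C-3.
Substituent prefixes are cited in alphabetical order (multiplying prefixes like di-/tri- are ignored for ordering).
Assembling the pieces gives 1,4-difluoro-3-iodoheptan-2-one.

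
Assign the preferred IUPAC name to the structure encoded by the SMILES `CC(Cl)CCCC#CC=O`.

7-chlorooct-2-ynal

The longest carbon chain that includes the –CHO group and the multiple bond has 8 carbons, so the parent hydride is octane.
The highest-priority functional group is an aldehyde (terminal –CHO), so the name ends in -al.
There is one C≡C triple bond, indicated by the ending -yne.
Choose the numbering such that the aldehyde carbon is C-1 by definition.
That gives the triple bond between C-2 and C-3; a chloro group at C-7.
Putting it together: 7-chlorooct-2-ynal.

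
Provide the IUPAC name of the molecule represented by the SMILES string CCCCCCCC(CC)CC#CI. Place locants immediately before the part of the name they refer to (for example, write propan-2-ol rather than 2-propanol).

4-ethyl-1-iodoundec-1-yne

The longest carbon chain that includes the multiple bond has 11 carbons, so the parent hydride is undecane.
The chain contains a C≡C triple bond, so the unsaturation ending is -yne.
Choose the numbering such that numbering from this end puts the triple bond at C-1 rather than C-10.
With this numbering: the triple bond between C-1 and C-2; an ethyl group at C-4; an iodo group at C-1.
Substituent prefixes are cited in alphabetical order (multiplying prefixes like di-/tri- are ignored for ordering).
Assembling the pieces gives 4-ethyl-1-iodoundec-1-yne.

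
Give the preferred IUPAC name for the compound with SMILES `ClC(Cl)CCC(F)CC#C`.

Counting along the main chain through the multiple bond gives 7 carbons: the parent is heptane.
The chain contains a C≡C triple bond, so the unsaturation ending is -yne.
Choose the numbering such that numbering from this end puts the triple bond at C-1 rather than C-6.
That gives the triple bond between C-1 and C-2; two chloro groups at C-7; a fluoro group at C-4.
Prefixes are listed alphabetically: chloro, fluoro.
Assembling the pieces gives 7,7-dichloro-4-fluorohept-1-yne.

7,7-dichloro-4-fluorohept-1-yne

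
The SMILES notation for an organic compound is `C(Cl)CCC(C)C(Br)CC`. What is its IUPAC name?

5-bromo-1-chloro-4-methylheptane

The longest carbon chain is 7 atoms: the parent is heptane.
Number the chain so that the substituent locant set {1,4,5} is lower than {3,4,7} at the first point of difference.
With this numbering: a bromo group at C-5; a chloro group at C-1; a methyl group at C-4.
Substituent prefixes are cited in alphabetical order (multiplying prefixes like di-/tri- are ignored for ordering).
The name is 5-bromo-1-chloro-4-methylheptane.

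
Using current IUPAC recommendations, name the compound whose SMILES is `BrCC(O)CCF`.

The longest chain bearing the –OH group is 4 carbons long (butane).
The principal characteristic group is an alcohol (–OH), named with the suffix -ol.
Number the chain so that numbering from this end puts the hydroxyl group at C-2 rather than C-3.
That gives the hydroxyl at C-2; a bromo group at C-1; a fluoro group at C-4.
Prefixes are listed alphabetically: bromo, fluoro.
Putting it together: 1-bromo-4-fluorobutan-2-ol.

1-bromo-4-fluorobutan-2-ol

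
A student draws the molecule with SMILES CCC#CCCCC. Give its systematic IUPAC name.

Counting along the main chain through the multiple bond gives 8 carbons: the parent is octane.
The chain contains a C≡C triple bond, so the unsaturation ending is -yne.
Choose the numbering such that numbering from this end puts the triple bond at C-3 rather than C-5.
This places the triple bond between C-3 and C-4.
The name is oct-3-yne.

oct-3-yne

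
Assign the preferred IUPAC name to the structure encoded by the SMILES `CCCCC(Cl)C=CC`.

The longest carbon chain that includes the multiple bond has 8 carbons, so the parent hydride is octane.
The chain contains a C=C double bond, so the unsaturation ending is -ene.
Choose the numbering such that numbering from this end puts the double bond at C-2 rather than C-6.
This places the double bond between C-2 and C-3; a chloro group at C-4.
The name is 4-chlorooct-2-ene.

4-chlorooct-2-ene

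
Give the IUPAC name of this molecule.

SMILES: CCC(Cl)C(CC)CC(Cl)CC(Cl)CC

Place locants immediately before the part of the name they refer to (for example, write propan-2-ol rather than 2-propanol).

The parent chain contains 10 carbons (decane).
Choose the numbering such that the substituent locant set {3,4,6,8} is lower than {3,5,7,8} at the first point of difference.
This places chloro groups at C-3 and C-6 and C-8; an ethyl group at C-4.
Substituent prefixes are cited in alphabetical order (multiplying prefixes like di-/tri- are ignored for ordering).
The name is 3,6,8-trichloro-4-ethyldecane.

3,6,8-trichloro-4-ethyldecane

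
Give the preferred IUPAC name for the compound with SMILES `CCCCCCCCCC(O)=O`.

The longest chain bearing the –COOH group is 10 carbons long (decane).
The highest-priority functional group is a carboxylic acid (terminal –COOH), so the name ends in -oic acid.
The numbering direction is chosen so that the carboxylic acid carbon is C-1 by definition.
The name is decanoic acid.

decanoic acid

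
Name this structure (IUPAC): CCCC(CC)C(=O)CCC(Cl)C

The longest carbon chain that includes the carbonyl has 9 carbons, so the parent hydride is nonane.
The highest-priority functional group is a ketone (C=O on an internal carbon), so the name ends in -one.
The numbering direction is chosen so that the substituent locant set {2,6} is lower than {4,8} at the first point of difference.
This places the carbonyl at C-5; a chloro group at C-2; an ethyl group at C-6.
Prefixes are listed alphabetically: chloro, ethyl.
The name is 2-chloro-6-ethylnonan-5-one.

2-chloro-6-ethylnonan-5-one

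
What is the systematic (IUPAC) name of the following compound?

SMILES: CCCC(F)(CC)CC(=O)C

Counting along the main chain through the carbonyl gives 7 carbons: the parent is heptane.
A ketone (C=O on an internal carbon) is the principal characteristic group, giving the suffix -one.
Number the chain so that numbering from this end puts the carbonyl group at C-2 rather than C-6.
With this numbering: the carbonyl at C-2; an ethyl group at C-4; a fluoro group at C-4.
The substituents are ordered alphabetically, ignoring any di-/tri- multipliers.
Putting it together: 4-ethyl-4-fluoroheptan-2-one.

4-ethyl-4-fluoroheptan-2-one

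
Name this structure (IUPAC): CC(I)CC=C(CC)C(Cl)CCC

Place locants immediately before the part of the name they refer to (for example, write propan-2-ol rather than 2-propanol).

The longest carbon chain that includes the multiple bond has 9 carbons, so the parent hydride is nonane.
A C=C double bond in the chain gives the infix -ene-.
Number the chain so that numbering from this end puts the double bond at C-4 rather than C-5.
With this numbering: the double bond between C-4 and C-5; a chloro group at C-6; an ethyl group at C-5; an iodo group at C-2.
The substituents are ordered alphabetically, ignoring any di-/tri- multipliers.
The name is 6-chloro-5-ethyl-2-iodonon-4-ene.

6-chloro-5-ethyl-2-iodonon-4-ene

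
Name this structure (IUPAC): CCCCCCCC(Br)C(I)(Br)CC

3,4-dibromo-3-iodoundecane

The longest carbon chain is 11 atoms: the parent is undecane.
Number the chain so that the substituent locant set {3,3,4} is lower than {8,9,9} at the first point of difference.
That gives bromo groups at C-3 and C-4; an iodo group at C-3.
Prefixes are listed alphabetically: bromo, iodo.
Putting it together: 3,4-dibromo-3-iodoundecane.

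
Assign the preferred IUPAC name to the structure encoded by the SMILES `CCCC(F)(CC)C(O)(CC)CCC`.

4,5-diethyl-5-fluorooctan-4-ol

The longest chain bearing the –OH group is 8 carbons long (octane).
The highest-priority functional group is an alcohol (–OH), so the name ends in -ol.
Choose the numbering such that numbering from this end puts the hydroxyl group at C-4 rather than C-5.
This places the hydroxyl at C-4; ethyl groups at C-4 and C-5; a fluoro group at C-5.
The substituents are ordered alphabetically, ignoring any di-/tri- multipliers.
Assembling the pieces gives 4,5-diethyl-5-fluorooctan-4-ol.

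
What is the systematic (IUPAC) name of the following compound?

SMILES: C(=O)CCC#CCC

hept-4-ynal

Counting along the main chain through the –CHO group and the multiple bond gives 7 carbons: the parent is heptane.
The highest-priority functional group is an aldehyde (terminal –CHO), so the name ends in -al.
The chain contains a C≡C triple bond, so the unsaturation ending is -yne.
The numbering direction is chosen so that the aldehyde carbon is C-1 by definition.
With this numbering: the triple bond between C-4 and C-5.
The name is hept-4-ynal.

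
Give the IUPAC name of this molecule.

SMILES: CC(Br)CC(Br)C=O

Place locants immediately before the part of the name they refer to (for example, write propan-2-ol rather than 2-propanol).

The longest carbon chain that includes the –CHO group has 5 carbons, so the parent hydride is pentane.
An aldehyde (terminal –CHO) is the principal characteristic group, giving the suffix -al.
Number the chain so that the aldehyde carbon is C-1 by definition.
That gives bromo groups at C-2 and C-4.
Putting it together: 2,4-dibromopentanal.

2,4-dibromopentanal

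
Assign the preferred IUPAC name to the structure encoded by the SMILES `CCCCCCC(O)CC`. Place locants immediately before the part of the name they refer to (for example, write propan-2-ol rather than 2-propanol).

nonan-3-ol

The longest carbon chain that includes the –OH group has 9 carbons, so the parent hydride is nonane.
The principal characteristic group is an alcohol (–OH), named with the suffix -ol.
The numbering direction is chosen so that numbering from this end puts the hydroxyl group at C-3 rather than C-7.
That gives the hydroxyl at C-3.
Putting it together: nonan-3-ol.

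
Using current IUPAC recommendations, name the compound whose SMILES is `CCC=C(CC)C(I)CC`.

4-ethyl-5-iodohept-3-ene

The longest carbon chain that includes the multiple bond has 7 carbons, so the parent hydride is heptane.
There is one C=C double bond, indicated by the ending -ene.
The numbering direction is chosen so that numbering from this end puts the double bond at C-3 rather than C-4.
This places the double bond between C-3 and C-4; an ethyl group at C-4; an iodo group at C-5.
Prefixes are listed alphabetically: ethyl, iodo.
Putting it together: 4-ethyl-5-iodohept-3-ene.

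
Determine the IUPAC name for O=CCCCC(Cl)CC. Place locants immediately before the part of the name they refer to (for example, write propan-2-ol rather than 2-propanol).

5-chloroheptanal

The longest chain bearing the –CHO group is 7 carbons long (heptane).
An aldehyde (terminal –CHO) is the principal characteristic group, giving the suffix -al.
Choose the numbering such that the aldehyde carbon is C-1 by definition.
This places a chloro group at C-5.
The name is 5-chloroheptanal.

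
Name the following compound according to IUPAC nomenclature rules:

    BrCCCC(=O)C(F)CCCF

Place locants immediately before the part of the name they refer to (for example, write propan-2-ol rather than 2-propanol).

The longest carbon chain that includes the carbonyl has 8 carbons, so the parent hydride is octane.
A ketone (C=O on an internal carbon) is the principal characteristic group, giving the suffix -one.
The numbering direction is chosen so that numbering from this end puts the carbonyl group at C-4 rather than C-5.
With this numbering: the carbonyl at C-4; a bromo group at C-1; fluoro groups at C-5 and C-8.
Prefixes are listed alphabetically: bromo, fluoro.
Assembling the pieces gives 1-bromo-5,8-difluorooctan-4-one.

1-bromo-5,8-difluorooctan-4-one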